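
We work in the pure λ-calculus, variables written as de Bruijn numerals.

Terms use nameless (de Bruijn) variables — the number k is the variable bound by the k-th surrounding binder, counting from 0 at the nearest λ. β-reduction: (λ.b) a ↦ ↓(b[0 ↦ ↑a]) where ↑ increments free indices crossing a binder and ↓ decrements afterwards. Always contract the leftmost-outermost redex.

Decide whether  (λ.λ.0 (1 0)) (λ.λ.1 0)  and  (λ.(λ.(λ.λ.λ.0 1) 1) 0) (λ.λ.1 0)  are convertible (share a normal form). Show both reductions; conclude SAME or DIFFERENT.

Term A:
  start: (λ.λ.0 (1 0)) (λ.λ.1 0)
  [1] λ.0 ((λ.λ.1 0) 0)
  [2] λ.0 (λ.1 0)

Term B:
  start: (λ.(λ.(λ.λ.λ.0 1) 1) 0) (λ.λ.1 0)
  [1] (λ.(λ.λ.λ.0 1) (λ.λ.1 0)) (λ.λ.1 0)
  [2] (λ.λ.λ.0 1) (λ.λ.1 0)
  [3] λ.λ.0 1

Answer: DIFFERENT — A ⇓ λ.0 (λ.1 0), B ⇓ λ.λ.0 1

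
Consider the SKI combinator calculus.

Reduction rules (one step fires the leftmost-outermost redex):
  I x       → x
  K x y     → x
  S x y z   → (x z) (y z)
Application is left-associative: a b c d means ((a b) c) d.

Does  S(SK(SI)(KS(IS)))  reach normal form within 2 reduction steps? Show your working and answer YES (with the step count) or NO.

  start: S(SK(SI)(KS(IS)))
  step 1: S(K(KS(IS))(SI(KS(IS))))
  step 2: S(KS(IS))

Answer: NO — after 2 steps the term is S(KS(IS)), not yet normal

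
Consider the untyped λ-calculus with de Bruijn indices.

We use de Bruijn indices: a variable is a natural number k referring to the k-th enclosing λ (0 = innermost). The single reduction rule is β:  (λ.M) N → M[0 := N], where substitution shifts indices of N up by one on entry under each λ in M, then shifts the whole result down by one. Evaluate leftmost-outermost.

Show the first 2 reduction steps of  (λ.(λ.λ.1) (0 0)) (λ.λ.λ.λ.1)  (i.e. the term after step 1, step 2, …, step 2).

Answer: after 2 steps: λ.(λ.λ.λ.λ.1) (λ.λ.λ.λ.1)

Derivation:
  start: (λ.(λ.λ.1) (0 0)) (λ.λ.λ.λ.1)
  [1] (λ.λ.1) ((λ.λ.λ.λ.1) (λ.λ.λ.λ.1))
  [2] λ.(λ.λ.λ.λ.1) (λ.λ.λ.λ.1)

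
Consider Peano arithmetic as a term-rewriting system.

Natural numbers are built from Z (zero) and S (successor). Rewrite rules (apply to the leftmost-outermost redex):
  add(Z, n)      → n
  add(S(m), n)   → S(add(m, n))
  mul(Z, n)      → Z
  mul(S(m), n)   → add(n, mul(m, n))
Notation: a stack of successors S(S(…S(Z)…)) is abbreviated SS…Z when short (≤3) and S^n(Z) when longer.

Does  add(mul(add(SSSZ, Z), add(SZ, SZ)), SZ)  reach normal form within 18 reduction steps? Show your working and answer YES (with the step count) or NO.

Answer: NO — after 18 steps the term is S(S(S(S(add(mul(add(SZ, Z), add(SZ, SZ)), SZ))))), not yet normal

Reduction:
  start: add(mul(add(SSSZ, Z), add(SZ, SZ)), SZ)
  [1] add(mul(S(add(SSZ, Z)), add(SZ, SZ)), SZ)
  [2] add(add(add(SZ, SZ), mul(add(SSZ, Z), add(SZ, SZ))), SZ)
  [3] add(add(S(add(Z, SZ)), mul(add(SSZ, Z), add(SZ, SZ))), SZ)
  [4] add(S(add(add(Z, SZ), mul(add(SSZ, Z), add(SZ, SZ)))), SZ)
  [5] S(add(add(add(Z, SZ), mul(add(SSZ, Z), add(SZ, SZ))), SZ))
  [6] S(add(add(SZ, mul(add(SSZ, Z), add(SZ, SZ))), SZ))
  [7] S(add(S(add(Z, mul(add(SSZ, Z), add(SZ, SZ)))), SZ))
  [8] S(S(add(add(Z, mul(add(SSZ, Z), add(SZ, SZ))), SZ)))
  [9] S(S(add(mul(add(SSZ, Z), add(SZ, SZ)), SZ)))
  [10] S(S(add(mul(S(add(SZ, Z)), add(SZ, SZ)), SZ)))
  [11] S(S(add(add(add(SZ, SZ), mul(add(SZ, Z), add(SZ, SZ))), SZ)))
  [12] S(S(add(add(S(add(Z, SZ)), mul(add(SZ, Z), add(SZ, SZ))), SZ)))
  [13] S(S(add(S(add(add(Z, SZ), mul(add(SZ, Z), add(SZ, SZ)))), SZ)))
  [14] S(S(S(add(add(add(Z, SZ), mul(add(SZ, Z), add(SZ, SZ))), SZ))))
  [15] S(S(S(add(add(SZ, mul(add(SZ, Z), add(SZ, SZ))), SZ))))
  [16] S(S(S(add(S(add(Z, mul(add(SZ, Z), add(SZ, SZ)))), SZ))))
  [17] S(S(S(S(add(add(Z, mul(add(SZ, Z), add(SZ, SZ))), SZ)))))
  [18] S(S(S(S(add(mul(add(SZ, Z), add(SZ, SZ)), SZ)))))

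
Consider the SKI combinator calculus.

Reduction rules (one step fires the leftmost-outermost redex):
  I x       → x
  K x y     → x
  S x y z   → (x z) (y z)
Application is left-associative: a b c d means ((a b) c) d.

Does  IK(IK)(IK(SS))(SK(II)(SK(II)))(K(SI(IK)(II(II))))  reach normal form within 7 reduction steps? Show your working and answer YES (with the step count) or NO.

Answer: YES — reaches normal form SKI in 7 ≤ 7 steps

Derivation:
  start: IK(IK)(IK(SS))(SK(II)(SK(II)))(K(SI(IK)(II(II))))
  →1  K(IK)(IK(SS))(SK(II)(SK(II)))(K(SI(IK)(II(II))))
  →2  IK(SK(II)(SK(II)))(K(SI(IK)(II(II))))
  →3  K(SK(II)(SK(II)))(K(SI(IK)(II(II))))
  →4  SK(II)(SK(II))
  →5  K(SK(II))(II(SK(II)))
  →6  SK(II)
  →7  SKI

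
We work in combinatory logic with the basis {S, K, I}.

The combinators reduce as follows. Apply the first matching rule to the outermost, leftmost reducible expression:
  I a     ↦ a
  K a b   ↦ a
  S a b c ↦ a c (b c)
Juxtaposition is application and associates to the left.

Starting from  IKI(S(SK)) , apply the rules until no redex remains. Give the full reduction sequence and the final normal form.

  start: IKI(S(SK))
  step 1: KI(S(SK))
  step 2: I

Answer: normal form = I  (in 2 steps)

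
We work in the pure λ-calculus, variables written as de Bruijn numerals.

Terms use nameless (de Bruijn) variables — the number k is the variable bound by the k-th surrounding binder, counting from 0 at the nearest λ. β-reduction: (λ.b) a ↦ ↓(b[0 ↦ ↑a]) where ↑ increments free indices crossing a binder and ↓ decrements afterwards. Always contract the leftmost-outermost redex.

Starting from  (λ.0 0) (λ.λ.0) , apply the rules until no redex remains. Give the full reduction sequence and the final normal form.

  start: (λ.0 0) (λ.λ.0)
  [1] (λ.λ.0) (λ.λ.0)
  [2] λ.0

Answer: normal form = λ.0  (in 2 steps)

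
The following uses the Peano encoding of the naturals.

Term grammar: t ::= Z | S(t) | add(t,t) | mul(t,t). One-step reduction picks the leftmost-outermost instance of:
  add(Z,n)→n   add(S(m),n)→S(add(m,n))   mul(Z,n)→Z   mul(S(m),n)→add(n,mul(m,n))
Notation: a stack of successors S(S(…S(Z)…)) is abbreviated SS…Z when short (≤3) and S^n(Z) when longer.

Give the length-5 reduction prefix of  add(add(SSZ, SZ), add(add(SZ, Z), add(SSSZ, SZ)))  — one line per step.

  start: add(add(SSZ, SZ), add(add(SZ, Z), add(SSSZ, SZ)))
  step 1: add(S(add(SZ, SZ)), add(add(SZ, Z), add(SSSZ, SZ)))
  step 2: S(add(add(SZ, SZ), add(add(SZ, Z), add(SSSZ, SZ))))
  step 3: S(add(S(add(Z, SZ)), add(add(SZ, Z), add(SSSZ, SZ))))
  step 4: S(S(add(add(Z, SZ), add(add(SZ, Z), add(SSSZ, SZ)))))
  step 5: S(S(add(SZ, add(add(SZ, Z), add(SSSZ, SZ)))))

Answer: after 5 steps: S(S(add(SZ, add(add(SZ, Z), add(SSSZ, SZ)))))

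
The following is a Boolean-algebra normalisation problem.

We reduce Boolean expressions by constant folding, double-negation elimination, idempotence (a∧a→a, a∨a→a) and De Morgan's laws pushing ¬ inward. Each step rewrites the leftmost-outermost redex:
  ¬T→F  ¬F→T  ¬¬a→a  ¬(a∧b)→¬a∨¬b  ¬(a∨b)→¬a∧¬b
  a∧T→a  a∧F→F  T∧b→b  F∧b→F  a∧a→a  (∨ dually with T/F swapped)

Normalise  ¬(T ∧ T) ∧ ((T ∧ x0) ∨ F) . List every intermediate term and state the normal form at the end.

Answer: normal form = F  (in 4 steps)

Derivation:
  start: ¬(T ∧ T) ∧ ((T ∧ x0) ∨ F)
  →1  (¬T ∨ ¬T) ∧ ((T ∧ x0) ∨ F)
  →2  ¬T ∧ ((T ∧ x0) ∨ F)
  →3  F ∧ ((T ∧ x0) ∨ F)
  →4  F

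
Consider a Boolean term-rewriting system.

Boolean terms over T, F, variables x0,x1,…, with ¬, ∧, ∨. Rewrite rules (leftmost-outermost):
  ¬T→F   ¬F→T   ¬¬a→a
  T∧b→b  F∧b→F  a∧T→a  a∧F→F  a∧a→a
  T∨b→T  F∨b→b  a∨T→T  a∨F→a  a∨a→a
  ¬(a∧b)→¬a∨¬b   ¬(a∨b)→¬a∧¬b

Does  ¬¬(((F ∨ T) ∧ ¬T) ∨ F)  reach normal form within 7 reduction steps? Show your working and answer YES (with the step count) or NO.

Answer: YES — reaches normal form F in 5 ≤ 7 steps

Working:
  start: ¬¬(((F ∨ T) ∧ ¬T) ∨ F)
  step 1: ((F ∨ T) ∧ ¬T) ∨ F
  step 2: (F ∨ T) ∧ ¬T
  step 3: T ∧ ¬T
  step 4: ¬T
  step 5: F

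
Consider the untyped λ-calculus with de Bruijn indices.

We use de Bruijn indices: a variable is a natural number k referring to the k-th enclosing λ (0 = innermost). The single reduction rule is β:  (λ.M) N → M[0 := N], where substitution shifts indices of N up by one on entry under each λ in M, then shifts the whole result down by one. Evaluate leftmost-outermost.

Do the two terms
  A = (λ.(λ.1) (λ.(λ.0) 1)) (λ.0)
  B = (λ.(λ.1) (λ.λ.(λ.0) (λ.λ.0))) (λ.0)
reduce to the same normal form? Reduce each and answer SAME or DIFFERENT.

Answer: SAME — A ⇓ λ.0, B ⇓ λ.0

Derivation:
Term A:
  start: (λ.(λ.1) (λ.(λ.0) 1)) (λ.0)
  →1  (λ.λ.0) (λ.(λ.0) (λ.0))
  →2  λ.0

Term B:
  start: (λ.(λ.1) (λ.λ.(λ.0) (λ.λ.0))) (λ.0)
  →1  (λ.λ.0) (λ.λ.(λ.0) (λ.λ.0))
  →2  λ.0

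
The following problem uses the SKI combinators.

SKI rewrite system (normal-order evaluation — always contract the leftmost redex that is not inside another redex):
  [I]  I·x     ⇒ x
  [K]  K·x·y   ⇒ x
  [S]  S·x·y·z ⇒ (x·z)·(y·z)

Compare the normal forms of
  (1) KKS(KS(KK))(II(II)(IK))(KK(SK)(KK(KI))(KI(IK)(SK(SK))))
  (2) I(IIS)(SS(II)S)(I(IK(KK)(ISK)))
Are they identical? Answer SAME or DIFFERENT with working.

Term A:
  start: KKS(KS(KK))(II(II)(IK))(KK(SK)(KK(KI))(KI(IK)(SK(SK))))
  [1] K(KS(KK))(II(II)(IK))(KK(SK)(KK(KI))(KI(IK)(SK(SK))))
  [2] KS(KK)(KK(SK)(KK(KI))(KI(IK)(SK(SK))))
  [3] S(KK(SK)(KK(KI))(KI(IK)(SK(SK))))
  [4] S(K(KK(KI))(KI(IK)(SK(SK))))
  [5] S(KK(KI))
  [6] SK

Term B:
  start: I(IIS)(SS(II)S)(I(IK(KK)(ISK)))
  [1] IIS(SS(II)S)(I(IK(KK)(ISK)))
  [2] IS(SS(II)S)(I(IK(KK)(ISK)))
  [3] S(SS(II)S)(I(IK(KK)(ISK)))
  [4] S(SS(IIS))(I(IK(KK)(ISK)))
  [5] S(SS(IS))(I(IK(KK)(ISK)))
  [6] S(SSS)(I(IK(KK)(ISK)))
  [7] S(SSS)(IK(KK)(ISK))
  [8] S(SSS)(K(KK)(ISK))
  [9] S(SSS)(KK)

Answer: DIFFERENT — A ⇓ SK, B ⇓ S(SSS)(KK)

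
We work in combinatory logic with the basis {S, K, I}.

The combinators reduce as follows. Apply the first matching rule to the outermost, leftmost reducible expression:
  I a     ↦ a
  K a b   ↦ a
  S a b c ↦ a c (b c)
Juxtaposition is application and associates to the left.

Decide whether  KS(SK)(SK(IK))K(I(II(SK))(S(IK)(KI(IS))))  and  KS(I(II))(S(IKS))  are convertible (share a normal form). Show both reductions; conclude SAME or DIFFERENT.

Term A:
  start: KS(SK)(SK(IK))K(I(II(SK))(S(IK)(KI(IS))))
  →1  S(SK(IK))K(I(II(SK))(S(IK)(KI(IS))))
  →2  SK(IK)(I(II(SK))(S(IK)(KI(IS))))(K(I(II(SK))(S(IK)(KI(IS)))))
  →3  K(I(II(SK))(S(IK)(KI(IS))))(IK(I(II(SK))(S(IK)(KI(IS)))))(K(I(II(SK))(S(IK)(KI(IS)))))
  →4  I(II(SK))(S(IK)(KI(IS)))(K(I(II(SK))(S(IK)(KI(IS)))))
  →5  II(SK)(S(IK)(KI(IS)))(K(I(II(SK))(S(IK)(KI(IS)))))
  →6  I(SK)(S(IK)(KI(IS)))(K(I(II(SK))(S(IK)(KI(IS)))))
  →7  SK(S(IK)(KI(IS)))(K(I(II(SK))(S(IK)(KI(IS)))))
  →8  K(K(I(II(SK))(S(IK)(KI(IS)))))(S(IK)(KI(IS))(K(I(II(SK))(S(IK)(KI(IS))))))
  →9  K(I(II(SK))(S(IK)(KI(IS))))
  →10  K(II(SK)(S(IK)(KI(IS))))
  →11  K(I(SK)(S(IK)(KI(IS))))
  →12  K(SK(S(IK)(KI(IS))))
  →13  K(SK(SK(KI(IS))))
  →14  K(SK(SKI))

Term B:
  start: KS(I(II))(S(IKS))
  →1  S(S(IKS))
  →2  S(S(KS))

Answer: DIFFERENT — A ⇓ K(SK(SKI)), B ⇓ S(S(KS))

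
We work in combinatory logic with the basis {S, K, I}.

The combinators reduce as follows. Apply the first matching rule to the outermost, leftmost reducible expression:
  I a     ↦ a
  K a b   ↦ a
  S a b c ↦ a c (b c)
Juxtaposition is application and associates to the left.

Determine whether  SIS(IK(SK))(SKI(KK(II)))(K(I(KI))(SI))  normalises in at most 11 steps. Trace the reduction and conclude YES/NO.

  start: SIS(IK(SK))(SKI(KK(II)))(K(I(KI))(SI))
  [1] I(IK(SK))(S(IK(SK)))(SKI(KK(II)))(K(I(KI))(SI))
  [2] IK(SK)(S(IK(SK)))(SKI(KK(II)))(K(I(KI))(SI))
  [3] K(SK)(S(IK(SK)))(SKI(KK(II)))(K(I(KI))(SI))
  [4] SK(SKI(KK(II)))(K(I(KI))(SI))
  [5] K(K(I(KI))(SI))(SKI(KK(II))(K(I(KI))(SI)))
  [6] K(I(KI))(SI)
  [7] I(KI)
  [8] KI

Answer: YES — reaches normal form KI in 8 ≤ 11 steps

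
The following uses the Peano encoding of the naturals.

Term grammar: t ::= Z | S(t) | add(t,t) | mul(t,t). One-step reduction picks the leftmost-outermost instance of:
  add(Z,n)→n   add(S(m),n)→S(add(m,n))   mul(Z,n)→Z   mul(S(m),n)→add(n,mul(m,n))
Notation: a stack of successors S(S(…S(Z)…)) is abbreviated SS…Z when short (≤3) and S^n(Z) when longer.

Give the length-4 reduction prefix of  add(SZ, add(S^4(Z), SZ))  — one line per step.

  start: add(SZ, add(S^4(Z), SZ))
  step 1: S(add(Z, add(S^4(Z), SZ)))
  step 2: S(add(S^4(Z), SZ))
  step 3: S(S(add(SSSZ, SZ)))
  step 4: S(S(S(add(SSZ, SZ))))

Answer: after 4 steps: S(S(S(add(SSZ, SZ))))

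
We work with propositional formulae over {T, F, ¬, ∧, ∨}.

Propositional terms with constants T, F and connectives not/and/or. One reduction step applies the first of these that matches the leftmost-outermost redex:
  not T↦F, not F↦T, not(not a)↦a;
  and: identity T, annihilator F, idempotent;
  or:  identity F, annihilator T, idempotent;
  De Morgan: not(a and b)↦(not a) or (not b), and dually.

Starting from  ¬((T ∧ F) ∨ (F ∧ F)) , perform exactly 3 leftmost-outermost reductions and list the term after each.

Answer: after 3 steps: (F ∨ ¬F) ∧ ¬(F ∧ F)

Derivation:
  start: ¬((T ∧ F) ∨ (F ∧ F))
  step 1: ¬(T ∧ F) ∧ ¬(F ∧ F)
  step 2: (¬T ∨ ¬F) ∧ ¬(F ∧ F)
  step 3: (F ∨ ¬F) ∧ ¬(F ∧ F)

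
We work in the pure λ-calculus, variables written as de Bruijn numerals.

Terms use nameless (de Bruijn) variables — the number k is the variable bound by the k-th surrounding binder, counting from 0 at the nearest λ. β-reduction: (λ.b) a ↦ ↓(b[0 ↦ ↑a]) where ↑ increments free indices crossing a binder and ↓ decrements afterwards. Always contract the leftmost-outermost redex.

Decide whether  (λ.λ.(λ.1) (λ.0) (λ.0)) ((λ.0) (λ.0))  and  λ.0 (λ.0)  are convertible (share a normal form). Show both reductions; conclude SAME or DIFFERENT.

Answer: SAME — A ⇓ λ.0 (λ.0), B ⇓ λ.0 (λ.0)

Reduction:
Term A:
  start: (λ.λ.(λ.1) (λ.0) (λ.0)) ((λ.0) (λ.0))
  [1] λ.(λ.1) (λ.0) (λ.0)
  [2] λ.0 (λ.0)

Term B:
  start: λ.0 (λ.0)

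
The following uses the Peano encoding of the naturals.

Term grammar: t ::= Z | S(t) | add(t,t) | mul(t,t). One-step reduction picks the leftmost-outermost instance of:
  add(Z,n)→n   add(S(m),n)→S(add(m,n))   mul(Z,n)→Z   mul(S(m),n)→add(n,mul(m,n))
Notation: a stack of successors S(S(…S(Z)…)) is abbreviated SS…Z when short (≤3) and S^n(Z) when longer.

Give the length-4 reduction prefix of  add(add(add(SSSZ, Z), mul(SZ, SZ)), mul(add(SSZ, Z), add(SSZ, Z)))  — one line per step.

Answer: after 4 steps: S(add(add(S(add(SZ, Z)), mul(SZ, SZ)), mul(add(SSZ, Z), add(SSZ, Z))))

Reduction:
  start: add(add(add(SSSZ, Z), mul(SZ, SZ)), mul(add(SSZ, Z), add(SSZ, Z)))
  →1  add(add(S(add(SSZ, Z)), mul(SZ, SZ)), mul(add(SSZ, Z), add(SSZ, Z)))
  →2  add(S(add(add(SSZ, Z), mul(SZ, SZ))), mul(add(SSZ, Z), add(SSZ, Z)))
  →3  S(add(add(add(SSZ, Z), mul(SZ, SZ)), mul(add(SSZ, Z), add(SSZ, Z))))
  →4  S(add(add(S(add(SZ, Z)), mul(SZ, SZ)), mul(add(SSZ, Z), add(SSZ, Z))))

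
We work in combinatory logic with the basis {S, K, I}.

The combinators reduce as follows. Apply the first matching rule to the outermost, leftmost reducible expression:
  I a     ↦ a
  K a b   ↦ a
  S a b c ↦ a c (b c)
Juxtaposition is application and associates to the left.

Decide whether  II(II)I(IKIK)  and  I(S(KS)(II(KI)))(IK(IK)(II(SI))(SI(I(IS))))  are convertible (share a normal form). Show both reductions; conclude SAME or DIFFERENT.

Term A:
  start: II(II)I(IKIK)
  [1] I(II)I(IKIK)
  [2] III(IKIK)
  [3] II(IKIK)
  [4] I(IKIK)
  [5] IKIK
  [6] KIK
  [7] I

Term B:
  start: I(S(KS)(II(KI)))(IK(IK)(II(SI))(SI(I(IS))))
  [1] S(KS)(II(KI))(IK(IK)(II(SI))(SI(I(IS))))
  [2] KS(IK(IK)(II(SI))(SI(I(IS))))(II(KI)(IK(IK)(II(SI))(SI(I(IS)))))
  [3] S(II(KI)(IK(IK)(II(SI))(SI(I(IS)))))
  [4] S(I(KI)(IK(IK)(II(SI))(SI(I(IS)))))
  [5] S(KI(IK(IK)(II(SI))(SI(I(IS)))))
  [6] SI

Answer: DIFFERENT — A ⇓ I, B ⇓ SI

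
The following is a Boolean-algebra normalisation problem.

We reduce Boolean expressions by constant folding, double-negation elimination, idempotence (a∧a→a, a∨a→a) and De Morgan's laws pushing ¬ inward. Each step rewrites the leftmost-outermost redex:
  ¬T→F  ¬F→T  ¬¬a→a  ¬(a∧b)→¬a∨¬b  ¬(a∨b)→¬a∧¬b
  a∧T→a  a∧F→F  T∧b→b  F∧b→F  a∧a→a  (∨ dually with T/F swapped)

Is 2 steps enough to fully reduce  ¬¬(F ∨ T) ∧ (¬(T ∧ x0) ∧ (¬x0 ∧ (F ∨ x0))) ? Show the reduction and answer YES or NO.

  start: ¬¬(F ∨ T) ∧ (¬(T ∧ x0) ∧ (¬x0 ∧ (F ∨ x0)))
  step 1: (F ∨ T) ∧ (¬(T ∧ x0) ∧ (¬x0 ∧ (F ∨ x0)))
  step 2: T ∧ (¬(T ∧ x0) ∧ (¬x0 ∧ (F ∨ x0)))

Answer: NO — after 2 steps the term is T ∧ (¬(T ∧ x0) ∧ (¬x0 ∧ (F ∨ x0))), not yet normal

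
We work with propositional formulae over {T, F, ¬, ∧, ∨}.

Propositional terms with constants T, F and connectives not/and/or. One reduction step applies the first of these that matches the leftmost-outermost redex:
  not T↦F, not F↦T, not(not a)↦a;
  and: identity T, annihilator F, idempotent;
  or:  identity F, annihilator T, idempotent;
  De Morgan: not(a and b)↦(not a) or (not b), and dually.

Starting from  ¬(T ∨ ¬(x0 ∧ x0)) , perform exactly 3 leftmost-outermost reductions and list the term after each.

Answer: after 3 steps: F

Working:
  start: ¬(T ∨ ¬(x0 ∧ x0))
  step 1: ¬T ∧ ¬¬(x0 ∧ x0)
  step 2: F ∧ ¬¬(x0 ∧ x0)
  step 3: F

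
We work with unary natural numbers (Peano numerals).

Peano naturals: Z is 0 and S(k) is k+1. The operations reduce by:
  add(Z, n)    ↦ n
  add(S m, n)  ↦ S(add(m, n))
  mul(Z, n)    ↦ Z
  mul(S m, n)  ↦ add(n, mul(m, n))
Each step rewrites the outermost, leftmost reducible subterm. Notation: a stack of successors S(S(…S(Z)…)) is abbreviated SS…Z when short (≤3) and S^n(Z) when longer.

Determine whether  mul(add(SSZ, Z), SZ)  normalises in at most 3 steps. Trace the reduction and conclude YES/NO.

Answer: NO — after 3 steps the term is S(add(Z, mul(add(SZ, Z), SZ))), not yet normal

Derivation:
  start: mul(add(SSZ, Z), SZ)
  step 1: mul(S(add(SZ, Z)), SZ)
  step 2: add(SZ, mul(add(SZ, Z), SZ))
  step 3: S(add(Z, mul(add(SZ, Z), SZ)))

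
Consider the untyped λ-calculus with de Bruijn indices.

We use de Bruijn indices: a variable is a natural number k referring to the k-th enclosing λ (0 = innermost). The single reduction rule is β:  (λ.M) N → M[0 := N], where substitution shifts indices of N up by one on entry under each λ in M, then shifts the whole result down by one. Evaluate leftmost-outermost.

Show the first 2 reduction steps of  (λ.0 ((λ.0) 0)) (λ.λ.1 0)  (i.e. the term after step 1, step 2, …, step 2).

Answer: after 2 steps: λ.(λ.0) (λ.λ.1 0) 0

Derivation:
  start: (λ.0 ((λ.0) 0)) (λ.λ.1 0)
  →1  (λ.λ.1 0) ((λ.0) (λ.λ.1 0))
  →2  λ.(λ.0) (λ.λ.1 0) 0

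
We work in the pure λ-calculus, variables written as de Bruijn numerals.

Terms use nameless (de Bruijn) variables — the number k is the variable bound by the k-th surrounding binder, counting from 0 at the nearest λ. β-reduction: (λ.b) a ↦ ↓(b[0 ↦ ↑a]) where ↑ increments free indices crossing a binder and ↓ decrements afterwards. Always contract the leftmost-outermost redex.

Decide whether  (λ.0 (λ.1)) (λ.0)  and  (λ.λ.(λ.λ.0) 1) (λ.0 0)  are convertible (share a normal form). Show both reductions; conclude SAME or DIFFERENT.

Answer: SAME — A ⇓ λ.λ.0, B ⇓ λ.λ.0

Working:
Term A:
  start: (λ.0 (λ.1)) (λ.0)
  [1] (λ.0) (λ.λ.0)
  [2] λ.λ.0

Term B:
  start: (λ.λ.(λ.λ.0) 1) (λ.0 0)
  [1] λ.(λ.λ.0) (λ.0 0)
  [2] λ.λ.0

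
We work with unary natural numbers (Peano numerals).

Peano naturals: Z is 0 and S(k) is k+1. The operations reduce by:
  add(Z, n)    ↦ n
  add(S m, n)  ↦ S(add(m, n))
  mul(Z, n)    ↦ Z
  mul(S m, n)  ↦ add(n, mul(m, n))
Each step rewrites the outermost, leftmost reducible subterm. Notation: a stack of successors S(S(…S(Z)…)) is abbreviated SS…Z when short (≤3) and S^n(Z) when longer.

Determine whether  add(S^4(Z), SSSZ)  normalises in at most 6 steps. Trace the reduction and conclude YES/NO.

Answer: YES — reaches normal form S^7(Z) in 5 ≤ 6 steps

Reduction:
  start: add(S^4(Z), SSSZ)
  step 1: S(add(SSSZ, SSSZ))
  step 2: S(S(add(SSZ, SSSZ)))
  step 3: S(S(S(add(SZ, SSSZ))))
  step 4: S(S(S(S(add(Z, SSSZ)))))
  step 5: S^7(Z)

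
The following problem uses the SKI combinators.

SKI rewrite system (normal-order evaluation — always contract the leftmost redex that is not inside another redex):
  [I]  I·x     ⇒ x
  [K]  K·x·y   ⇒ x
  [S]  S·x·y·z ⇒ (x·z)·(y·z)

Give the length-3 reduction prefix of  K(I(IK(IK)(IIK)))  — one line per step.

Answer: after 3 steps: K(IK)

Reduction:
  start: K(I(IK(IK)(IIK)))
  →1  K(IK(IK)(IIK))
  →2  K(K(IK)(IIK))
  →3  K(IK)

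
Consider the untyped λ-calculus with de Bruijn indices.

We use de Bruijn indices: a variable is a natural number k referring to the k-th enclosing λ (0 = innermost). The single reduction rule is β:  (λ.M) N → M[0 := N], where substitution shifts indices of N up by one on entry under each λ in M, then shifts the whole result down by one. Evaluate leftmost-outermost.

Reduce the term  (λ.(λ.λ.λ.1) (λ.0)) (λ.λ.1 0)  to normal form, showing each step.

  start: (λ.(λ.λ.λ.1) (λ.0)) (λ.λ.1 0)
  step 1: (λ.λ.λ.1) (λ.0)
  step 2: λ.λ.1

Answer: normal form = λ.λ.1  (in 2 steps)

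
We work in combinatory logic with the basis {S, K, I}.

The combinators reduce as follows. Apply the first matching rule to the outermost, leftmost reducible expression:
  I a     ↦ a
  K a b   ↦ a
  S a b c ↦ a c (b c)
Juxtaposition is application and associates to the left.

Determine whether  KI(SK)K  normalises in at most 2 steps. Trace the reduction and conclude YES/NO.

  start: KI(SK)K
  [1] IK
  [2] K

Answer: YES — reaches normal form K in 2 ≤ 2 steps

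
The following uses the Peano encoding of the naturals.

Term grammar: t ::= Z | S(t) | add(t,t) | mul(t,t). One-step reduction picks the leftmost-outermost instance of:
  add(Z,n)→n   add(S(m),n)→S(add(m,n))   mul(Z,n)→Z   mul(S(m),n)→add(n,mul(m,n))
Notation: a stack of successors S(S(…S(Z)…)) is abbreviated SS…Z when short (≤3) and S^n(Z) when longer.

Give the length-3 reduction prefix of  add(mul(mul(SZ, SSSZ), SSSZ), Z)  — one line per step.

Answer: after 3 steps: add(add(SSSZ, mul(add(SSZ, mul(Z, SSSZ)), SSSZ)), Z)

Reduction:
  start: add(mul(mul(SZ, SSSZ), SSSZ), Z)
  step 1: add(mul(add(SSSZ, mul(Z, SSSZ)), SSSZ), Z)
  step 2: add(mul(S(add(SSZ, mul(Z, SSSZ))), SSSZ), Z)
  step 3: add(add(SSSZ, mul(add(SSZ, mul(Z, SSSZ)), SSSZ)), Z)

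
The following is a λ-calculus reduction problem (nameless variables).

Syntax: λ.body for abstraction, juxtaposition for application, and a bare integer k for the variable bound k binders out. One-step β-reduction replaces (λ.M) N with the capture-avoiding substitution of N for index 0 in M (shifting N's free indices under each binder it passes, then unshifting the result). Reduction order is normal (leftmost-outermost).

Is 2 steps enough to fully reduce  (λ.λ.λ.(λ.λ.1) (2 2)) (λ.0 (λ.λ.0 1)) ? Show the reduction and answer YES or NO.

  start: (λ.λ.λ.(λ.λ.1) (2 2)) (λ.0 (λ.λ.0 1))
  [1] λ.λ.(λ.λ.1) ((λ.0 (λ.λ.0 1)) (λ.0 (λ.λ.0 1)))
  [2] λ.λ.λ.(λ.0 (λ.λ.0 1)) (λ.0 (λ.λ.0 1))

Answer: NO — after 2 steps the term is λ.λ.λ.(λ.0 (λ.λ.0 1)) (λ.0 (λ.λ.0 1)), not yet normal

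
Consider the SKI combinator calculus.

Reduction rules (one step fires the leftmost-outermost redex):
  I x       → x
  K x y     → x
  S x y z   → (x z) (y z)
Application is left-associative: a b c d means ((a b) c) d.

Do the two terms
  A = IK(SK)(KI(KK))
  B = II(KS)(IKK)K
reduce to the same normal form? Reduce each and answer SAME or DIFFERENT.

Term A:
  start: IK(SK)(KI(KK))
  →1  K(SK)(KI(KK))
  →2  SK

Term B:
  start: II(KS)(IKK)K
  →1  I(KS)(IKK)K
  →2  KS(IKK)K
  →3  SK

Answer: SAME — A ⇓ SK, B ⇓ SK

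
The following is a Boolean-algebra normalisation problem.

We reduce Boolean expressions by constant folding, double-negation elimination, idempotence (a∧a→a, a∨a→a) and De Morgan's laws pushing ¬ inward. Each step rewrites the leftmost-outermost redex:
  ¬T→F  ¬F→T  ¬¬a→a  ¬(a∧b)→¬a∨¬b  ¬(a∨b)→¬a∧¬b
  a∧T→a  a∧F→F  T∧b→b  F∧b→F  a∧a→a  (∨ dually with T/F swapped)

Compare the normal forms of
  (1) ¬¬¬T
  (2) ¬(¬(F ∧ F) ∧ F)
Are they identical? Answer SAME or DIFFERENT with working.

Term A:
  start: ¬¬¬T
  →1  ¬T
  →2  F

Term B:
  start: ¬(¬(F ∧ F) ∧ F)
  →1  ¬¬(F ∧ F) ∨ ¬F
  →2  (F ∧ F) ∨ ¬F
  →3  F ∨ ¬F
  →4  ¬F
  →5  T

Answer: DIFFERENT — A ⇓ F, B ⇓ T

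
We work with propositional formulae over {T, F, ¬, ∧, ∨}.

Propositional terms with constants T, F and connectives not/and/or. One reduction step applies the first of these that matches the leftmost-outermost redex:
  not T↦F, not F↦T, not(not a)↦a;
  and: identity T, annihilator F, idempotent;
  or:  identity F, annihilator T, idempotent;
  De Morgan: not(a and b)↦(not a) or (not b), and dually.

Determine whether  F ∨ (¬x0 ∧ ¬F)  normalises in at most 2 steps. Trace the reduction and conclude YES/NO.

Answer: NO — after 2 steps the term is ¬x0 ∧ T, not yet normal

Working:
  start: F ∨ (¬x0 ∧ ¬F)
  step 1: ¬x0 ∧ ¬F
  step 2: ¬x0 ∧ T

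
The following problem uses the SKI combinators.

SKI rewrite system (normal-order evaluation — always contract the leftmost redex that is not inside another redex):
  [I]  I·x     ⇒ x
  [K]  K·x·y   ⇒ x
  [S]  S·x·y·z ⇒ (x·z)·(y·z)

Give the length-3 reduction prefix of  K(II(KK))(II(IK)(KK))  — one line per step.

Answer: after 3 steps: KK

Reduction:
  start: K(II(KK))(II(IK)(KK))
  →1  II(KK)
  →2  I(KK)
  →3  KK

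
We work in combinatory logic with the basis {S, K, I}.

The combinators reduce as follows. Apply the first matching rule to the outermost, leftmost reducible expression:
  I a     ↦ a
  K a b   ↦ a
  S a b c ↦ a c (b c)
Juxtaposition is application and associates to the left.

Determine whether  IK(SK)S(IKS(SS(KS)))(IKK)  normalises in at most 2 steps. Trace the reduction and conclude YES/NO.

  start: IK(SK)S(IKS(SS(KS)))(IKK)
  [1] K(SK)S(IKS(SS(KS)))(IKK)
  [2] SK(IKS(SS(KS)))(IKK)

Answer: NO — after 2 steps the term is SK(IKS(SS(KS)))(IKK), not yet normal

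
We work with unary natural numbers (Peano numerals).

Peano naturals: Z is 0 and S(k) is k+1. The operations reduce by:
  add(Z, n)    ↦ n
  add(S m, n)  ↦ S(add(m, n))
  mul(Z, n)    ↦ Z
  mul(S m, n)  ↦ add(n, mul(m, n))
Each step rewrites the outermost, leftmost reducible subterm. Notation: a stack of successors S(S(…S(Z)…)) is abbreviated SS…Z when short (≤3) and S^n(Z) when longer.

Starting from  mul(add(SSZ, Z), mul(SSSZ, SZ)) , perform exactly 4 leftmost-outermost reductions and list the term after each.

  start: mul(add(SSZ, Z), mul(SSSZ, SZ))
  [1] mul(S(add(SZ, Z)), mul(SSSZ, SZ))
  [2] add(mul(SSSZ, SZ), mul(add(SZ, Z), mul(SSSZ, SZ)))
  [3] add(add(SZ, mul(SSZ, SZ)), mul(add(SZ, Z), mul(SSSZ, SZ)))
  [4] add(S(add(Z, mul(SSZ, SZ))), mul(add(SZ, Z), mul(SSSZ, SZ)))

Answer: after 4 steps: add(S(add(Z, mul(SSZ, SZ))), mul(add(SZ, Z), mul(SSSZ, SZ)))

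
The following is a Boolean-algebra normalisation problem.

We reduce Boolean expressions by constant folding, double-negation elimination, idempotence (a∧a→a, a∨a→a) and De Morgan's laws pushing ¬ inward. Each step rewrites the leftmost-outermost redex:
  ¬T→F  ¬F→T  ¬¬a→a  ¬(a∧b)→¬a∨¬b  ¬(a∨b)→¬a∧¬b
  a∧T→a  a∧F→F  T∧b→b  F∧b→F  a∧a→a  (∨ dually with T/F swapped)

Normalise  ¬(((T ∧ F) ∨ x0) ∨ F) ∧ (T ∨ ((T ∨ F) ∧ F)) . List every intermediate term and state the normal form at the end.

  start: ¬(((T ∧ F) ∨ x0) ∨ F) ∧ (T ∨ ((T ∨ F) ∧ F))
  →1  (¬((T ∧ F) ∨ x0) ∧ ¬F) ∧ (T ∨ ((T ∨ F) ∧ F))
  →2  ((¬(T ∧ F) ∧ ¬x0) ∧ ¬F) ∧ (T ∨ ((T ∨ F) ∧ F))
  →3  (((¬T ∨ ¬F) ∧ ¬x0) ∧ ¬F) ∧ (T ∨ ((T ∨ F) ∧ F))
  →4  (((F ∨ ¬F) ∧ ¬x0) ∧ ¬F) ∧ (T ∨ ((T ∨ F) ∧ F))
  →5  ((¬F ∧ ¬x0) ∧ ¬F) ∧ (T ∨ ((T ∨ F) ∧ F))
  →6  ((T ∧ ¬x0) ∧ ¬F) ∧ (T ∨ ((T ∨ F) ∧ F))
  →7  (¬x0 ∧ ¬F) ∧ (T ∨ ((T ∨ F) ∧ F))
  →8  (¬x0 ∧ T) ∧ (T ∨ ((T ∨ F) ∧ F))
  →9  ¬x0 ∧ (T ∨ ((T ∨ F) ∧ F))
  →10  ¬x0 ∧ T
  →11  ¬x0

Answer: normal form = ¬x0  (in 11 steps)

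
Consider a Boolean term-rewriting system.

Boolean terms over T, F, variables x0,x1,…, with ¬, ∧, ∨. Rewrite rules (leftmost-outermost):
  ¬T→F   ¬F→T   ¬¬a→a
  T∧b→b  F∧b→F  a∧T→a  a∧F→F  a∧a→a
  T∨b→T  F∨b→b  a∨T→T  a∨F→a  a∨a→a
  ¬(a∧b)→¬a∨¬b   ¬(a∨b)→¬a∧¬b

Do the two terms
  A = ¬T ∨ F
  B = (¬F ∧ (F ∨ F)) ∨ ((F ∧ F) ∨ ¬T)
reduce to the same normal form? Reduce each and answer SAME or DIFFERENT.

Answer: SAME — A ⇓ F, B ⇓ F

Derivation:
Term A:
  start: ¬T ∨ F
  →1  ¬T
  →2  F

Term B:
  start: (¬F ∧ (F ∨ F)) ∨ ((F ∧ F) ∨ ¬T)
  →1  (T ∧ (F ∨ F)) ∨ ((F ∧ F) ∨ ¬T)
  →2  (F ∨ F) ∨ ((F ∧ F) ∨ ¬T)
  →3  F ∨ ((F ∧ F) ∨ ¬T)
  →4  (F ∧ F) ∨ ¬T
  →5  F ∨ ¬T
  →6  ¬T
  →7  F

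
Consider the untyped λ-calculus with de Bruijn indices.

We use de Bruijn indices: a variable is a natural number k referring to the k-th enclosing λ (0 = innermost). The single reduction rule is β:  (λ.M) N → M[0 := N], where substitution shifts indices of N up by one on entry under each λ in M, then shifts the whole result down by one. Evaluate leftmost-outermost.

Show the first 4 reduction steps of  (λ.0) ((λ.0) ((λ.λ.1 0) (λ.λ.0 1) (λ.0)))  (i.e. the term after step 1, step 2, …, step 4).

  start: (λ.0) ((λ.0) ((λ.λ.1 0) (λ.λ.0 1) (λ.0)))
  [1] (λ.0) ((λ.λ.1 0) (λ.λ.0 1) (λ.0))
  [2] (λ.λ.1 0) (λ.λ.0 1) (λ.0)
  [3] (λ.(λ.λ.0 1) 0) (λ.0)
  [4] (λ.λ.0 1) (λ.0)

Answer: after 4 steps: (λ.λ.0 1) (λ.0)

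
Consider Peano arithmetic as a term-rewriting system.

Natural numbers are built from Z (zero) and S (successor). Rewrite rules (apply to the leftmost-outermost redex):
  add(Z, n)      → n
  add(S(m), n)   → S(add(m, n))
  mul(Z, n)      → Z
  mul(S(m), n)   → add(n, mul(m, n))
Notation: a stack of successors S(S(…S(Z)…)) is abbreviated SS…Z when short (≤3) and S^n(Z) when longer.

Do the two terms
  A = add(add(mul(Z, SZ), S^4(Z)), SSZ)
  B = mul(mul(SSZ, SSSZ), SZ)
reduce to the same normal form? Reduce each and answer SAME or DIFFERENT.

Term A:
  start: add(add(mul(Z, SZ), S^4(Z)), SSZ)
  [1] add(add(Z, S^4(Z)), SSZ)
  [2] add(S^4(Z), SSZ)
  [3] S(add(SSSZ, SSZ))
  [4] S(S(add(SSZ, SSZ)))
  [5] S(S(S(add(SZ, SSZ))))
  [6] S(S(S(S(add(Z, SSZ)))))
  [7] S^6(Z)

Term B:
  start: mul(mul(SSZ, SSSZ), SZ)
  [1] mul(add(SSSZ, mul(SZ, SSSZ)), SZ)
  [2] mul(S(add(SSZ, mul(SZ, SSSZ))), SZ)
  [3] add(SZ, mul(add(SSZ, mul(SZ, SSSZ)), SZ))
  [4] S(add(Z, mul(add(SSZ, mul(SZ, SSSZ)), SZ)))
  [5] S(mul(add(SSZ, mul(SZ, SSSZ)), SZ))
  [6] S(mul(S(add(SZ, mul(SZ, SSSZ))), SZ))
  [7] S(add(SZ, mul(add(SZ, mul(SZ, SSSZ)), SZ)))
  [8] S(S(add(Z, mul(add(SZ, mul(SZ, SSSZ)), SZ))))
  [9] S(S(mul(add(SZ, mul(SZ, SSSZ)), SZ)))
  [10] S(S(mul(S(add(Z, mul(SZ, SSSZ))), SZ)))
  [11] S(S(add(SZ, mul(add(Z, mul(SZ, SSSZ)), SZ))))
  [12] S(S(S(add(Z, mul(add(Z, mul(SZ, SSSZ)), SZ)))))
  [13] S(S(S(mul(add(Z, mul(SZ, SSSZ)), SZ))))
  [14] S(S(S(mul(mul(SZ, SSSZ), SZ))))
  [15] S(S(S(mul(add(SSSZ, mul(Z, SSSZ)), SZ))))
  [16] S(S(S(mul(S(add(SSZ, mul(Z, SSSZ))), SZ))))
  [17] S(S(S(add(SZ, mul(add(SSZ, mul(Z, SSSZ)), SZ)))))
  [18] S(S(S(S(add(Z, mul(add(SSZ, mul(Z, SSSZ)), SZ))))))
  [19] S(S(S(S(mul(add(SSZ, mul(Z, SSSZ)), SZ)))))
  [20] S(S(S(S(mul(S(add(SZ, mul(Z, SSSZ))), SZ)))))
  [21] S(S(S(S(add(SZ, mul(add(SZ, mul(Z, SSSZ)), SZ))))))
  [22] S(S(S(S(S(add(Z, mul(add(SZ, mul(Z, SSSZ)), SZ)))))))
  [23] S(S(S(S(S(mul(add(SZ, mul(Z, SSSZ)), SZ))))))
  [24] S(S(S(S(S(mul(S(add(Z, mul(Z, SSSZ))), SZ))))))
  [25] S(S(S(S(S(add(SZ, mul(add(Z, mul(Z, SSSZ)), SZ)))))))
  [26] S(S(S(S(S(S(add(Z, mul(add(Z, mul(Z, SSSZ)), SZ))))))))
  [27] S(S(S(S(S(S(mul(add(Z, mul(Z, SSSZ)), SZ)))))))
  [28] S(S(S(S(S(S(mul(mul(Z, SSSZ), SZ)))))))
  [29] S(S(S(S(S(S(mul(Z, SZ)))))))
  [30] S^6(Z)

Answer: SAME — A ⇓ S^6(Z), B ⇓ S^6(Z)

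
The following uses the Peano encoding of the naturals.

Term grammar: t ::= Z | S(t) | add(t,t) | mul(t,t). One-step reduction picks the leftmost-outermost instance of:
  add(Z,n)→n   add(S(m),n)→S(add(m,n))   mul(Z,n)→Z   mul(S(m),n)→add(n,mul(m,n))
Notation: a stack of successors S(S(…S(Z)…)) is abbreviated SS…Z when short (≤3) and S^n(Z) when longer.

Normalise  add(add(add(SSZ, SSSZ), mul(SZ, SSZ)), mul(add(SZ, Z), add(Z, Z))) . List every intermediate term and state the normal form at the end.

Answer: normal form = S^7(Z)  (in 28 steps)

Reduction:
  start: add(add(add(SSZ, SSSZ), mul(SZ, SSZ)), mul(add(SZ, Z), add(Z, Z)))
  [1] add(add(S(add(SZ, SSSZ)), mul(SZ, SSZ)), mul(add(SZ, Z), add(Z, Z)))
  [2] add(S(add(add(SZ, SSSZ), mul(SZ, SSZ))), mul(add(SZ, Z), add(Z, Z)))
  [3] S(add(add(add(SZ, SSSZ), mul(SZ, SSZ)), mul(add(SZ, Z), add(Z, Z))))
  [4] S(add(add(S(add(Z, SSSZ)), mul(SZ, SSZ)), mul(add(SZ, Z), add(Z, Z))))
  [5] S(add(S(add(add(Z, SSSZ), mul(SZ, SSZ))), mul(add(SZ, Z), add(Z, Z))))
  [6] S(S(add(add(add(Z, SSSZ), mul(SZ, SSZ)), mul(add(SZ, Z), add(Z, Z)))))
  [7] S(S(add(add(SSSZ, mul(SZ, SSZ)), mul(add(SZ, Z), add(Z, Z)))))
  [8] S(S(add(S(add(SSZ, mul(SZ, SSZ))), mul(add(SZ, Z), add(Z, Z)))))
  [9] S(S(S(add(add(SSZ, mul(SZ, SSZ)), mul(add(SZ, Z), add(Z, Z))))))
  [10] S(S(S(add(S(add(SZ, mul(SZ, SSZ))), mul(add(SZ, Z), add(Z, Z))))))
  [11] S(S(S(S(add(add(SZ, mul(SZ, SSZ)), mul(add(SZ, Z), add(Z, Z)))))))
  [12] S(S(S(S(add(S(add(Z, mul(SZ, SSZ))), mul(add(SZ, Z), add(Z, Z)))))))
  [13] S(S(S(S(S(add(add(Z, mul(SZ, SSZ)), mul(add(SZ, Z), add(Z, Z))))))))
  [14] S(S(S(S(S(add(mul(SZ, SSZ), mul(add(SZ, Z), add(Z, Z))))))))
  [15] S(S(S(S(S(add(add(SSZ, mul(Z, SSZ)), mul(add(SZ, Z), add(Z, Z))))))))
  [16] S(S(S(S(S(add(S(add(SZ, mul(Z, SSZ))), mul(add(SZ, Z), add(Z, Z))))))))
  [17] S(S(S(S(S(S(add(add(SZ, mul(Z, SSZ)), mul(add(SZ, Z), add(Z, Z)))))))))
  [18] S(S(S(S(S(S(add(S(add(Z, mul(Z, SSZ))), mul(add(SZ, Z), add(Z, Z)))))))))
  [19] S(S(S(S(S(S(S(add(add(Z, mul(Z, SSZ)), mul(add(SZ, Z), add(Z, Z))))))))))
  [20] S(S(S(S(S(S(S(add(mul(Z, SSZ), mul(add(SZ, Z), add(Z, Z))))))))))
  [21] S(S(S(S(S(S(S(add(Z, mul(add(SZ, Z), add(Z, Z))))))))))
  [22] S(S(S(S(S(S(S(mul(add(SZ, Z), add(Z, Z)))))))))
  [23] S(S(S(S(S(S(S(mul(S(add(Z, Z)), add(Z, Z)))))))))
  [24] S(S(S(S(S(S(S(add(add(Z, Z), mul(add(Z, Z), add(Z, Z))))))))))
  [25] S(S(S(S(S(S(S(add(Z, mul(add(Z, Z), add(Z, Z))))))))))
  [26] S(S(S(S(S(S(S(mul(add(Z, Z), add(Z, Z)))))))))
  [27] S(S(S(S(S(S(S(mul(Z, add(Z, Z)))))))))
  [28] S^7(Z)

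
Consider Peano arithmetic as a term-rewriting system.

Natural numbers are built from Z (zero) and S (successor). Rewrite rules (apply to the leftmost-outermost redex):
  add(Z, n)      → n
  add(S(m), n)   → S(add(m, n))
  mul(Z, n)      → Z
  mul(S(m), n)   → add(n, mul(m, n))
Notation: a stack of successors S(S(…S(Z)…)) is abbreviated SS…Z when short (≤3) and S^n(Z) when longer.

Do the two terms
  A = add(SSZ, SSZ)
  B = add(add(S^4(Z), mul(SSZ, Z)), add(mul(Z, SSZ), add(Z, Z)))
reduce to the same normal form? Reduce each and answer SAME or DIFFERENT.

Answer: SAME — A ⇓ S^4(Z), B ⇓ S^4(Z)

Reduction:
Term A:
  start: add(SSZ, SSZ)
  →1  S(add(SZ, SSZ))
  →2  S(S(add(Z, SSZ)))
  →3  S^4(Z)

Term B:
  start: add(add(S^4(Z), mul(SSZ, Z)), add(mul(Z, SSZ), add(Z, Z)))
  →1  add(S(add(SSSZ, mul(SSZ, Z))), add(mul(Z, SSZ), add(Z, Z)))
  →2  S(add(add(SSSZ, mul(SSZ, Z)), add(mul(Z, SSZ), add(Z, Z))))
  →3  S(add(S(add(SSZ, mul(SSZ, Z))), add(mul(Z, SSZ), add(Z, Z))))
  →4  S(S(add(add(SSZ, mul(SSZ, Z)), add(mul(Z, SSZ), add(Z, Z)))))
  →5  S(S(add(S(add(SZ, mul(SSZ, Z))), add(mul(Z, SSZ), add(Z, Z)))))
  →6  S(S(S(add(add(SZ, mul(SSZ, Z)), add(mul(Z, SSZ), add(Z, Z))))))
  →7  S(S(S(add(S(add(Z, mul(SSZ, Z))), add(mul(Z, SSZ), add(Z, Z))))))
  →8  S(S(S(S(add(add(Z, mul(SSZ, Z)), add(mul(Z, SSZ), add(Z, Z)))))))
  →9  S(S(S(S(add(mul(SSZ, Z), add(mul(Z, SSZ), add(Z, Z)))))))
  →10  S(S(S(S(add(add(Z, mul(SZ, Z)), add(mul(Z, SSZ), add(Z, Z)))))))
  →11  S(S(S(S(add(mul(SZ, Z), add(mul(Z, SSZ), add(Z, Z)))))))
  →12  S(S(S(S(add(add(Z, mul(Z, Z)), add(mul(Z, SSZ), add(Z, Z)))))))
  →13  S(S(S(S(add(mul(Z, Z), add(mul(Z, SSZ), add(Z, Z)))))))
  →14  S(S(S(S(add(Z, add(mul(Z, SSZ), add(Z, Z)))))))
  →15  S(S(S(S(add(mul(Z, SSZ), add(Z, Z))))))
  →16  S(S(S(S(add(Z, add(Z, Z))))))
  →17  S(S(S(S(add(Z, Z)))))
  →18  S^4(Z)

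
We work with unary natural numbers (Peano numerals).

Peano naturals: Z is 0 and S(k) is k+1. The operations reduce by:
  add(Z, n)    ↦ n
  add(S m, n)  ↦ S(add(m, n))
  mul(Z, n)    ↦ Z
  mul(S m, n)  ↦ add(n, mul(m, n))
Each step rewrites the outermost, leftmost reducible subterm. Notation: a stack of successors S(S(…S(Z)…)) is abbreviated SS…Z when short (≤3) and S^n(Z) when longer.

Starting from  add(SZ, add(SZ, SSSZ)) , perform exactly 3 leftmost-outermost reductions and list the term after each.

  start: add(SZ, add(SZ, SSSZ))
  step 1: S(add(Z, add(SZ, SSSZ)))
  step 2: S(add(SZ, SSSZ))
  step 3: S(S(add(Z, SSSZ)))

Answer: after 3 steps: S(S(add(Z, SSSZ)))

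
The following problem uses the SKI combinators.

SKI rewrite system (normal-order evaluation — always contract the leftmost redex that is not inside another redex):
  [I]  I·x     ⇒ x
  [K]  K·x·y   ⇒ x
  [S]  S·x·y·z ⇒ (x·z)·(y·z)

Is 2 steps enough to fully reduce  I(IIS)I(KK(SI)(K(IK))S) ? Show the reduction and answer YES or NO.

  start: I(IIS)I(KK(SI)(K(IK))S)
  [1] IISI(KK(SI)(K(IK))S)
  [2] ISI(KK(SI)(K(IK))S)

Answer: NO — after 2 steps the term is ISI(KK(SI)(K(IK))S), not yet normal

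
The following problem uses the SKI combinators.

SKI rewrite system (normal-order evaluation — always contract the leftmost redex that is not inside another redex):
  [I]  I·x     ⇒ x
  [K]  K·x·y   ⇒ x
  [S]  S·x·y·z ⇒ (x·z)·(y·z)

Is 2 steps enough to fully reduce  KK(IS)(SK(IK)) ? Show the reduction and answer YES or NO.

  start: KK(IS)(SK(IK))
  [1] K(SK(IK))
  [2] K(SKK)

Answer: YES — reaches normal form K(SKK) in 2 ≤ 2 steps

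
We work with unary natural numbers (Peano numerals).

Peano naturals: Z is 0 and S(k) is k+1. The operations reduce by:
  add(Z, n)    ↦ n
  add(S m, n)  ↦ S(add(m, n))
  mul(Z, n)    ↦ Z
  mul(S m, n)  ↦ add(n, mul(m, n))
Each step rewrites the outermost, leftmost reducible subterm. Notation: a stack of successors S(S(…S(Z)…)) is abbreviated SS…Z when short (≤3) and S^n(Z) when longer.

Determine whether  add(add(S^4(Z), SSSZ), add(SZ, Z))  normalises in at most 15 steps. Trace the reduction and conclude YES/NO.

Answer: YES — reaches normal form S^8(Z) in 15 ≤ 15 steps

Reduction:
  start: add(add(S^4(Z), SSSZ), add(SZ, Z))
  step 1: add(S(add(SSSZ, SSSZ)), add(SZ, Z))
  step 2: S(add(add(SSSZ, SSSZ), add(SZ, Z)))
  step 3: S(add(S(add(SSZ, SSSZ)), add(SZ, Z)))
  step 4: S(S(add(add(SSZ, SSSZ), add(SZ, Z))))
  step 5: S(S(add(S(add(SZ, SSSZ)), add(SZ, Z))))
  step 6: S(S(S(add(add(SZ, SSSZ), add(SZ, Z)))))
  step 7: S(S(S(add(S(add(Z, SSSZ)), add(SZ, Z)))))
  step 8: S(S(S(S(add(add(Z, SSSZ), add(SZ, Z))))))
  step 9: S(S(S(S(add(SSSZ, add(SZ, Z))))))
  step 10: S(S(S(S(S(add(SSZ, add(SZ, Z)))))))
  step 11: S(S(S(S(S(S(add(SZ, add(SZ, Z))))))))
  step 12: S(S(S(S(S(S(S(add(Z, add(SZ, Z)))))))))
  step 13: S(S(S(S(S(S(S(add(SZ, Z))))))))
  step 14: S(S(S(S(S(S(S(S(add(Z, Z)))))))))
  step 15: S^8(Z)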